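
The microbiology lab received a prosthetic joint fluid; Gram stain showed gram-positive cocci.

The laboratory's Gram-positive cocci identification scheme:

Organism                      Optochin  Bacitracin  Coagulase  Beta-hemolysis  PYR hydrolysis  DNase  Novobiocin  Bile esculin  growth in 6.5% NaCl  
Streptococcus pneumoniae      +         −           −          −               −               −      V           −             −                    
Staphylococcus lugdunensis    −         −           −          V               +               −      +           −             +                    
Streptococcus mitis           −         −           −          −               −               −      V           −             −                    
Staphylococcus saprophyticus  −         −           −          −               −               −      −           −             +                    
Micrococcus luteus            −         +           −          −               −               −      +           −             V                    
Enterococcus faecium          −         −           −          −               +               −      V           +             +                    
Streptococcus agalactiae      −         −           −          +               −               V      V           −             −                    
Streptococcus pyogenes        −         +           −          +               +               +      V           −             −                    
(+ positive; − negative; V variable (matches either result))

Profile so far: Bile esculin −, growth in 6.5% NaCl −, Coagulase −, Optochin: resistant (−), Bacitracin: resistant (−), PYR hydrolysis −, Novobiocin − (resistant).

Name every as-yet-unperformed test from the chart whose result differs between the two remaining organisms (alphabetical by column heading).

Novobiocin −: excludes Staphylococcus lugdunensis, Micrococcus luteus — 6 left.
Optochin −: excludes Streptococcus pneumoniae — 5 left.
Bacitracin −: excludes Streptococcus pyogenes — 4 left.
PYR hydrolysis −: excludes Enterococcus faecium — 3 left.
Bile esculin −: all 3 remaining candidates are consistent.
Coagulase −: all 3 remaining candidates are consistent.
growth in 6.5% NaCl −: excludes Staphylococcus saprophyticus — 2 left.
Two candidates remain: Streptococcus agalactiae and Streptococcus mitis.
  Beta-hemolysis: Streptococcus agalactiae +, Streptococcus mitis − — discriminates.
  DNase: V vs − — variable for at least one, does not separate.

Beta-hemolysis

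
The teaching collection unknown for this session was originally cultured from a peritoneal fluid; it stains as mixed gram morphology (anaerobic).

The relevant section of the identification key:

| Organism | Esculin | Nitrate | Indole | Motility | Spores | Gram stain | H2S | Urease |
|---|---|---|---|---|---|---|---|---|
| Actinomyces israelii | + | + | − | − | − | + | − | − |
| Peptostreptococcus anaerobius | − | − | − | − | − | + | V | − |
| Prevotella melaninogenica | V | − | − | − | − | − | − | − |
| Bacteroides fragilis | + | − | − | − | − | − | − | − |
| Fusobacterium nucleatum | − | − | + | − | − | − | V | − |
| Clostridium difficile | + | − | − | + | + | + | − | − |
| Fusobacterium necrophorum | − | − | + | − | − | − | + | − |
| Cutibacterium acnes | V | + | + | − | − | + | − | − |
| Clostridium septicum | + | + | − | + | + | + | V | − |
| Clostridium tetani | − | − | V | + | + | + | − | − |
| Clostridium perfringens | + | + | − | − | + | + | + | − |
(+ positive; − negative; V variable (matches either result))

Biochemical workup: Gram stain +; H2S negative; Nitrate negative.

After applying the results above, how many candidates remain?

H2S −: excludes Fusobacterium necrophorum, Clostridium perfringens — 9 left.
Nitrate −: excludes Actinomyces israelii, Cutibacterium acnes, Clostridium septicum — 6 left.
Gram stain +: excludes Prevotella melaninogenica, Bacteroides fragilis, Fusobacterium nucleatum — 3 left.
Still consistent: Clostridium difficile, Clostridium tetani, Peptostreptococcus anaerobius.

3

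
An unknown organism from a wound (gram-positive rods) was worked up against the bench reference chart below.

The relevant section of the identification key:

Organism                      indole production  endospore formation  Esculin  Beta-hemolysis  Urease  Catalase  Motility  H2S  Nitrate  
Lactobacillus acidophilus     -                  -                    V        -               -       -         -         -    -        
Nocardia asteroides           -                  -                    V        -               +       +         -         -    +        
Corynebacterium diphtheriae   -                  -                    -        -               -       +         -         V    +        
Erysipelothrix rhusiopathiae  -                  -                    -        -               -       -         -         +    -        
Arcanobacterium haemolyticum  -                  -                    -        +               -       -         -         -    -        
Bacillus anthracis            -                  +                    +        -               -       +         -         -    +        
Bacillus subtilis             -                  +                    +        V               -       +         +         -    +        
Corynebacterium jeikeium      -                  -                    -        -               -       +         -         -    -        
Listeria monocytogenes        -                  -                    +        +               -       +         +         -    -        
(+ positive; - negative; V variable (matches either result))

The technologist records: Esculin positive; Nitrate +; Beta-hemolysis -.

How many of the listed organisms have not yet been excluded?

Beta-hemolysis -: excludes Arcanobacterium haemolyticum, Listeria monocytogenes — 7 left.
Nitrate +: excludes Lactobacillus acidophilus, Erysipelothrix rhusiopathiae, Corynebacterium jeikeium — 4 left.
Esculin +: excludes Corynebacterium diphtheriae — 3 left.
Still consistent: Bacillus anthracis, Bacillus subtilis, Nocardia asteroides.

3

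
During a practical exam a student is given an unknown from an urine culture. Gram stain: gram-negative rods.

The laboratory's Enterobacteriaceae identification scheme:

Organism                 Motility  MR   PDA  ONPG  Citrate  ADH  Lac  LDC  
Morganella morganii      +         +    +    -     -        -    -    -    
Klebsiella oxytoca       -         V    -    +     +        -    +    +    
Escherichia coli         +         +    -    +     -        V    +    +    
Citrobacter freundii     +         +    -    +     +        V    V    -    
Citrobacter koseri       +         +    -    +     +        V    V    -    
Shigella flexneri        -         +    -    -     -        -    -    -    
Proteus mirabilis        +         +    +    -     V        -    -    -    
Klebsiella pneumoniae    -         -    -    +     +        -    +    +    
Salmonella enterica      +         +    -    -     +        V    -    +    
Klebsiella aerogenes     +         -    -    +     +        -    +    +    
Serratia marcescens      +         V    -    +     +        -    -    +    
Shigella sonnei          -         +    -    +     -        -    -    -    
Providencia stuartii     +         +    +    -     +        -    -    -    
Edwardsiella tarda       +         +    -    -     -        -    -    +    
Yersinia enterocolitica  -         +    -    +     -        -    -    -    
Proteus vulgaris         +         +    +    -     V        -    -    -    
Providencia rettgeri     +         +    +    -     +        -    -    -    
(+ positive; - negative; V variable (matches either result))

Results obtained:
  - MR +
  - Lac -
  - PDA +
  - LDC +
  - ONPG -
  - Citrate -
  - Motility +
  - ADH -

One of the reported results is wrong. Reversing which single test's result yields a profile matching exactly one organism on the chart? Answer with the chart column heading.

PDA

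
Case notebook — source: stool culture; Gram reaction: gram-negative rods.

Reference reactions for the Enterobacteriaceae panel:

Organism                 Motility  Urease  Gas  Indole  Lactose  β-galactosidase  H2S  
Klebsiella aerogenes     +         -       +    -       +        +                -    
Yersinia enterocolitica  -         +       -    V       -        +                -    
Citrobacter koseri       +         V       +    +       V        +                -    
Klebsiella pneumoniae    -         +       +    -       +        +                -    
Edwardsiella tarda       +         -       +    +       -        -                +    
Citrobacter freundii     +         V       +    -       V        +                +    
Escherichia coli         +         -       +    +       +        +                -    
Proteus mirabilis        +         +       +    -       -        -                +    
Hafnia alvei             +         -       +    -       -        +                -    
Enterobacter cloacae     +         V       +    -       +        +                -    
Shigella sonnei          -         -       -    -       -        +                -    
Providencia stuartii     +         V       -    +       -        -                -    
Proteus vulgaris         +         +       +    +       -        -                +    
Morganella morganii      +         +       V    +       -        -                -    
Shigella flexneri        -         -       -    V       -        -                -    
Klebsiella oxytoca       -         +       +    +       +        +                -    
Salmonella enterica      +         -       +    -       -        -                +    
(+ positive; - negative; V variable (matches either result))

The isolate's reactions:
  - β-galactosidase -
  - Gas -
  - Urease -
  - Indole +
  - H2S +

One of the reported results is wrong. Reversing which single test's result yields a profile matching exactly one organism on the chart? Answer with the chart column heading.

Gas

As reported, no row in the chart matches all 5 reactions.
Reversing Indole → still no organism matches.
Reversing Gas (to +) → unique match: Edwardsiella tarda.
Reversing Urease → still no organism matches.
Reversing β-galactosidase → still no organism matches.
Reversing H2S → 2 organisms match (not unique).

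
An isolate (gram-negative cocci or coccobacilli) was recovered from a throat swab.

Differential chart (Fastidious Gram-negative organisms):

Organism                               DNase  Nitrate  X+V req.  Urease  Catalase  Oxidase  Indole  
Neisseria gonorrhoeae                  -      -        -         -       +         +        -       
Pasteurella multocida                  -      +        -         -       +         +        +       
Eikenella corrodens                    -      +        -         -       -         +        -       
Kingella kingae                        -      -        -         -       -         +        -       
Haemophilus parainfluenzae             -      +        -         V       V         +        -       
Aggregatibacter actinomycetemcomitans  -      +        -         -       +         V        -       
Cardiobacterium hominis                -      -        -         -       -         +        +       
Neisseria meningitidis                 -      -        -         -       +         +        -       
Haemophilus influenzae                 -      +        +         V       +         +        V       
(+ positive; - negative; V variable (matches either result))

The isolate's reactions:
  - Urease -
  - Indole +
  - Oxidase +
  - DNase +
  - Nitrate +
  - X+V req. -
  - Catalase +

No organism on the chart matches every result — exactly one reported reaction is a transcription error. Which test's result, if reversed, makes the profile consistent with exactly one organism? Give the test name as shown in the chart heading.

As reported, no row in the chart matches all 7 reactions.
Reversing Urease → still no organism matches.
Reversing Oxidase → still no organism matches.
Reversing Indole → still no organism matches.
Reversing Nitrate → still no organism matches.
Reversing DNase (to -) → unique match: Pasteurella multocida.
Reversing Catalase → still no organism matches.
Reversing X+V req. → still no organism matches.

DNase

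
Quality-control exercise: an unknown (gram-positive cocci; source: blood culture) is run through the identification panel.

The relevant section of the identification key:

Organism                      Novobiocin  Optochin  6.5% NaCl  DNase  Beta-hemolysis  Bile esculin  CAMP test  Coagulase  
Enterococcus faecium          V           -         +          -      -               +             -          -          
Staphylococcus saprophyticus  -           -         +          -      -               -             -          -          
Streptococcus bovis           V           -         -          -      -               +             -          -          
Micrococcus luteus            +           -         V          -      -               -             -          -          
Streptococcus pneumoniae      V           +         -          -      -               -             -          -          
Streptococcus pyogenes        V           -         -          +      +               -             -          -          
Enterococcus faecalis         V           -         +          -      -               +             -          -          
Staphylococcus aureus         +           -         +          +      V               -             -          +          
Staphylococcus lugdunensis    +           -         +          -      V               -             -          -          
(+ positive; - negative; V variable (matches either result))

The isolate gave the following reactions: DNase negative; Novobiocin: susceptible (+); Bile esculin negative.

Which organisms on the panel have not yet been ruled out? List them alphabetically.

Micrococcus luteus, Staphylococcus lugdunensis, Streptococcus pneumoniae

Novobiocin +: excludes Staphylococcus saprophyticus — 8 left.
Bile esculin -: excludes Enterococcus faecium, Streptococcus bovis, Enterococcus faecalis — 5 left.
DNase -: excludes Streptococcus pyogenes, Staphylococcus aureus — 3 left.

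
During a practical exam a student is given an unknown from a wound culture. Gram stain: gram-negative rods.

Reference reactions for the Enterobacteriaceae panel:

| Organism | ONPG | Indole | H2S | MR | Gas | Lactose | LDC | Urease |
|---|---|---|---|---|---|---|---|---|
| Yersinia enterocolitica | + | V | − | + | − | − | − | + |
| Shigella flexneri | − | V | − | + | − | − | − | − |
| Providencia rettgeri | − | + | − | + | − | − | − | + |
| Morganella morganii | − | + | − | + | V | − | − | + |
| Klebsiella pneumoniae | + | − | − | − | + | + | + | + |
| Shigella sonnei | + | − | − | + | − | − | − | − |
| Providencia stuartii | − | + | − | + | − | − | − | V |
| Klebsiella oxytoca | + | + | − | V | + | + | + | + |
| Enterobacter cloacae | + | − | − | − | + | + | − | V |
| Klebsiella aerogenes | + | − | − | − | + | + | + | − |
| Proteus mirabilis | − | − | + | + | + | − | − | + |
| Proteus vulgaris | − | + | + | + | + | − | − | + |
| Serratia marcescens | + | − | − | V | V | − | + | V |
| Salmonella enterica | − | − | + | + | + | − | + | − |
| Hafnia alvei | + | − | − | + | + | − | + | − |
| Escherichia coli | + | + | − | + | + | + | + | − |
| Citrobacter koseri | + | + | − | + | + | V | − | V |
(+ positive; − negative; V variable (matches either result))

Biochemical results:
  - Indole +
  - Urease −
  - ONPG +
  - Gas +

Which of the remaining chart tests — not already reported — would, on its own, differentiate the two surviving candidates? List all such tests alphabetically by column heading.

LDC

Gas +: excludes 5 organisms — 12 left.
Indole +: excludes 7 organisms — 5 left.
ONPG +: excludes Morganella morganii, Proteus vulgaris — 3 left.
Urease −: excludes Klebsiella oxytoca — 2 left.
Two candidates remain: Citrobacter koseri and Escherichia coli.
  H2S: − vs − — same for both, does not separate.
  MR: + vs + — same for both, does not separate.
  Lactose: V vs + — variable for at least one, does not separate.
  LDC: Citrobacter koseri −, Escherichia coli + — discriminates.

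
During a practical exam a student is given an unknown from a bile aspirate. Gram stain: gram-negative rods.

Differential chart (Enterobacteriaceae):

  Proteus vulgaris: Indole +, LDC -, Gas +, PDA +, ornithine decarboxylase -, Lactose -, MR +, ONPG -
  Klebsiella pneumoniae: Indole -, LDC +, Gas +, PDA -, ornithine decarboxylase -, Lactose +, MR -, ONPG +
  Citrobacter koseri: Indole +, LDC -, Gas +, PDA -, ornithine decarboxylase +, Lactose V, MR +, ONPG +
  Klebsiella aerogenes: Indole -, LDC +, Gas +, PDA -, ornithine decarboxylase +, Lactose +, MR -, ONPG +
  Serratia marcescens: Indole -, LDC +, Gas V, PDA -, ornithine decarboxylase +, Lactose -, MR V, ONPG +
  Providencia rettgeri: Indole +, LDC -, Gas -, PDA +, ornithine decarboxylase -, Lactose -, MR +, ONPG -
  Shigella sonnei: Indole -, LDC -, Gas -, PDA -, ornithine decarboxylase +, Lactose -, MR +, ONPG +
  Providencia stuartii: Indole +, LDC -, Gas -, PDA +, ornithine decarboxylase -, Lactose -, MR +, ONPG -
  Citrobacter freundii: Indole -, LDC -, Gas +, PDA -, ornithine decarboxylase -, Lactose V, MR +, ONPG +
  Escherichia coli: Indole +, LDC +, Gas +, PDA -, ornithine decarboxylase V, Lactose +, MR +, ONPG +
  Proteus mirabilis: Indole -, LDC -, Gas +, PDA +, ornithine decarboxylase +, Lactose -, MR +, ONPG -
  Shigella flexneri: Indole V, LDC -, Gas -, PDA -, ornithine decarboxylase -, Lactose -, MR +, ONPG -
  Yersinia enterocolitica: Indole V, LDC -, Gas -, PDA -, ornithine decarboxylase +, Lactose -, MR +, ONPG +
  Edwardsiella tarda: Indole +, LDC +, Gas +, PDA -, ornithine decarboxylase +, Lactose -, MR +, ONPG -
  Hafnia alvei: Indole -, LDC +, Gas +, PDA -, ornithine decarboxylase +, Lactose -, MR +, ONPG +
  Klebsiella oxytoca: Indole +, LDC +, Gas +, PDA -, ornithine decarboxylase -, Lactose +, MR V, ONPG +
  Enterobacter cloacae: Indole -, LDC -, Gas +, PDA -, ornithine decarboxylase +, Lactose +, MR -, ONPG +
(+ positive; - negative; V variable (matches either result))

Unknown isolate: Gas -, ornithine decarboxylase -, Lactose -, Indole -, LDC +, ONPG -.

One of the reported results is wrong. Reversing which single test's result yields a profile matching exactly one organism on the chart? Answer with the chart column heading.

LDC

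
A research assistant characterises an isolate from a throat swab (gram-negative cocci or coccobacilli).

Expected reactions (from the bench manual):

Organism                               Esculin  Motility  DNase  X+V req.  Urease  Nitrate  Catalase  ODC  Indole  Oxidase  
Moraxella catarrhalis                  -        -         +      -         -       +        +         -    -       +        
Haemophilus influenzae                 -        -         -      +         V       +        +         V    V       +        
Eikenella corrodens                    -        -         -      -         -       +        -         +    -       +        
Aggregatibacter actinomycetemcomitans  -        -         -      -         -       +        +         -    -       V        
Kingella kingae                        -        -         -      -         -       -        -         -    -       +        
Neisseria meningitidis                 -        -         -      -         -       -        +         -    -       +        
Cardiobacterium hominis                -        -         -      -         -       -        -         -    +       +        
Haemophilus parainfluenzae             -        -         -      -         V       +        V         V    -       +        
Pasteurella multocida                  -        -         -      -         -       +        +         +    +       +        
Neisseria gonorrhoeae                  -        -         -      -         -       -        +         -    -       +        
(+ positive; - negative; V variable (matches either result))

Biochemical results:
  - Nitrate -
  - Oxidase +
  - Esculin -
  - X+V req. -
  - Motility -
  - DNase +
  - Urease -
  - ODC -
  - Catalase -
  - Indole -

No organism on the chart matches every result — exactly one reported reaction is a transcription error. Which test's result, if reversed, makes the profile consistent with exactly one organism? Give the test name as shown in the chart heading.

DNase

As reported, no row in the chart matches all 10 reactions.
Reversing Esculin → still no organism matches.
Reversing ODC → still no organism matches.
Reversing Catalase → still no organism matches.
Reversing Nitrate → still no organism matches.
Reversing Indole → still no organism matches.
Reversing DNase (to -) → unique match: Kingella kingae.
Reversing Urease → still no organism matches.
Reversing Motility → still no organism matches.
Reversing X+V req. → still no organism matches.
Reversing Oxidase → still no organism matches.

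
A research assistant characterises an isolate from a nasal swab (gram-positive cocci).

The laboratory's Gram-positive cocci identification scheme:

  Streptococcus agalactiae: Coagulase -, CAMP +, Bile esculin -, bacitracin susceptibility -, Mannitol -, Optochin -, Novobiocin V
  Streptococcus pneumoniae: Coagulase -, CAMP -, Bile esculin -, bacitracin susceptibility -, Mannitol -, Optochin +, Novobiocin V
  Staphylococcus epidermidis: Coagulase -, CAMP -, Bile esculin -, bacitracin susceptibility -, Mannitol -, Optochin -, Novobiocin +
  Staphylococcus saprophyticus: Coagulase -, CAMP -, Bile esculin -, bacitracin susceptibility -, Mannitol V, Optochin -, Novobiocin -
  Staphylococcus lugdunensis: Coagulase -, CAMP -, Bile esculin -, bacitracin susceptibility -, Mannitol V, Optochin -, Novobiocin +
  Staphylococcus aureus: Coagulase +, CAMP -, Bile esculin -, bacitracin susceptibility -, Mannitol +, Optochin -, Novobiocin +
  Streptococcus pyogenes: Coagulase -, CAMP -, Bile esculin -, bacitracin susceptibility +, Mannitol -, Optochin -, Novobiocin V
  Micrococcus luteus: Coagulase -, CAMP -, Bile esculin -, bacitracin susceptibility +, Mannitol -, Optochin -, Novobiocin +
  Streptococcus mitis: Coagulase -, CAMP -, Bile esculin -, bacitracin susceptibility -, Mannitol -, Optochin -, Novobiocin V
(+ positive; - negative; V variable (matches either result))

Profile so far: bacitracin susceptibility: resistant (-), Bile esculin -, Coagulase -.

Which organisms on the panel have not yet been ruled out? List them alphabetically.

Staphylococcus epidermidis, Staphylococcus lugdunensis, Staphylococcus saprophyticus, Streptococcus agalactiae, Streptococcus mitis, Streptococcus pneumoniae

Coagulase -: excludes Staphylococcus aureus — 8 left.
bacitracin susceptibility -: excludes Streptococcus pyogenes, Micrococcus luteus — 6 left.
Bile esculin -: all 6 remaining candidates are consistent.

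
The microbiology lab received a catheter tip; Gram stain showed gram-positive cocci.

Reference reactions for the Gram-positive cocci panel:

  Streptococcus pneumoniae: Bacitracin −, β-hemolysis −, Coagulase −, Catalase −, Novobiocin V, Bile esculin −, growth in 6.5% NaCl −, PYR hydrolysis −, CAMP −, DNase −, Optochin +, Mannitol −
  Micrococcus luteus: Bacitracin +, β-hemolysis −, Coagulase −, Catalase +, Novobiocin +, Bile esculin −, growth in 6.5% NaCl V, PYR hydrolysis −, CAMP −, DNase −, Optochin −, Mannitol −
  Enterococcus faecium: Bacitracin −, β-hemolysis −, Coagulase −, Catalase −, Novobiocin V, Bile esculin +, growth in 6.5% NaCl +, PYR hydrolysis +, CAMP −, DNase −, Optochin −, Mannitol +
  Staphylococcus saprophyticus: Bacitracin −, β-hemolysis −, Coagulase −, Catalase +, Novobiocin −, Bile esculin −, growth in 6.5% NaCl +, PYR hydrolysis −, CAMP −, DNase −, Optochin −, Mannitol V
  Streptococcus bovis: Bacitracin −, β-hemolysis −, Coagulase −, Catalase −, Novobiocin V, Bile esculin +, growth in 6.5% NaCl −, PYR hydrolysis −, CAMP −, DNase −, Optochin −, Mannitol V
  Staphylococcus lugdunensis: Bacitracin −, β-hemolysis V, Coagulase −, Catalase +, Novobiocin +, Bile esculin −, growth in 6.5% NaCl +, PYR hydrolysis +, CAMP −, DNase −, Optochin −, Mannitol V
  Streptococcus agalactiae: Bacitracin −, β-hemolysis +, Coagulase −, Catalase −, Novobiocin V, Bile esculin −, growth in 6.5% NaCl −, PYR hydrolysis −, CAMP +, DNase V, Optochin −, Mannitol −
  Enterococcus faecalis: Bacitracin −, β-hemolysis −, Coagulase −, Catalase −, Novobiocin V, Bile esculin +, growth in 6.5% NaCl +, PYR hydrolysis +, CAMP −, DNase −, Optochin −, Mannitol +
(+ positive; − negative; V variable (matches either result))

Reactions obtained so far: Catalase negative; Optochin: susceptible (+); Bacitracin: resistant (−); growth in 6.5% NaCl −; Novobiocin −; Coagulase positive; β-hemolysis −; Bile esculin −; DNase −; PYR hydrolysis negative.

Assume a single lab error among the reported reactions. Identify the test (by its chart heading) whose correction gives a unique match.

As reported, no row in the chart matches all 10 reactions.
Reversing Bile esculin → still no organism matches.
Reversing Bacitracin → still no organism matches.
Reversing Novobiocin → still no organism matches.
Reversing DNase → still no organism matches.
Reversing β-hemolysis → still no organism matches.
Reversing Catalase → still no organism matches.
Reversing growth in 6.5% NaCl → still no organism matches.
Reversing Coagulase (to −) → unique match: Streptococcus pneumoniae.
Reversing PYR hydrolysis → still no organism matches.
Reversing Optochin → still no organism matches.

Coagulase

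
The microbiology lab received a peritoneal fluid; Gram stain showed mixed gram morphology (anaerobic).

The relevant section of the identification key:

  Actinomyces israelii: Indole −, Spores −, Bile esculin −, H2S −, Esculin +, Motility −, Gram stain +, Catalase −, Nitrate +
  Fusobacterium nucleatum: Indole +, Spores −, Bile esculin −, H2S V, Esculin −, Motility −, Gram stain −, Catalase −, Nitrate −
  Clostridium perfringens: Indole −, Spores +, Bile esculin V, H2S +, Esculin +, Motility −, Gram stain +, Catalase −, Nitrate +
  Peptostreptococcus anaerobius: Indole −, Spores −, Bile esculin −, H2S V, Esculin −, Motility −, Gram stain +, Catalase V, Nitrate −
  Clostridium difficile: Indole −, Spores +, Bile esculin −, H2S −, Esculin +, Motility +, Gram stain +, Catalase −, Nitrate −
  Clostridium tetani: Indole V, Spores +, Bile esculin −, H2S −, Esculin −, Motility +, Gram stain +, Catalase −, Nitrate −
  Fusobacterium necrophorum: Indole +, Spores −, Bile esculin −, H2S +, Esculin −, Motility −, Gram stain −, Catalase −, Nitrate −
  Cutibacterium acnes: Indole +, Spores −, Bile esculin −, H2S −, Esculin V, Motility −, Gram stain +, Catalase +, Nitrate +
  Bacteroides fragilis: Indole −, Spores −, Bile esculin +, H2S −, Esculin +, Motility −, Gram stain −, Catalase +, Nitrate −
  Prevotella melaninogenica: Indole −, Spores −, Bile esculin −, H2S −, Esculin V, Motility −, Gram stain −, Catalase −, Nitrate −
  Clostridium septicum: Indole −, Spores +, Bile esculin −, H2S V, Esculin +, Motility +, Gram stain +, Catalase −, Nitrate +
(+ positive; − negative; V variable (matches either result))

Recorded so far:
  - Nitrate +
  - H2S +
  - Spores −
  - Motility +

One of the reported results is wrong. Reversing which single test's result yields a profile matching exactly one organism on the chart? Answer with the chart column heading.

Spores

As reported, no row in the chart matches all 4 reactions.
Reversing Spores (to +) → unique match: Clostridium septicum.
Reversing Nitrate → still no organism matches.
Reversing H2S → still no organism matches.
Reversing Motility → still no organism matches.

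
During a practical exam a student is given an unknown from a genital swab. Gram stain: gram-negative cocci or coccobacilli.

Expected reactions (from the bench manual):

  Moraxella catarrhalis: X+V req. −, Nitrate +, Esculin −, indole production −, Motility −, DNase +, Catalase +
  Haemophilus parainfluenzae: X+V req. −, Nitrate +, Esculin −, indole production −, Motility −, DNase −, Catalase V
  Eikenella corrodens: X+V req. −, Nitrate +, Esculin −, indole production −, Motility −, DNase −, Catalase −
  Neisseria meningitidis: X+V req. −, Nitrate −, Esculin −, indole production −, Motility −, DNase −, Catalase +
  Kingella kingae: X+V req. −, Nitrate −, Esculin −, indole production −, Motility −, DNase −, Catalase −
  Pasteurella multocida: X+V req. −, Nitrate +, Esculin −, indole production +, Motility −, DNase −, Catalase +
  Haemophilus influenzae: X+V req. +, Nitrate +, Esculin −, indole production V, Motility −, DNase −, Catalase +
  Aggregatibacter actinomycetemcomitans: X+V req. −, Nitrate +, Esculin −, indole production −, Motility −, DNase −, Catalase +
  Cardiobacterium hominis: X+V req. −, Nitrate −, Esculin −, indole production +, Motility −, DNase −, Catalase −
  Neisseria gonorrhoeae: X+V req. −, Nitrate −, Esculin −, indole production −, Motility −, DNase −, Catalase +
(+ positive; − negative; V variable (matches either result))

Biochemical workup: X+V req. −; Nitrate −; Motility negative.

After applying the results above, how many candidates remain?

4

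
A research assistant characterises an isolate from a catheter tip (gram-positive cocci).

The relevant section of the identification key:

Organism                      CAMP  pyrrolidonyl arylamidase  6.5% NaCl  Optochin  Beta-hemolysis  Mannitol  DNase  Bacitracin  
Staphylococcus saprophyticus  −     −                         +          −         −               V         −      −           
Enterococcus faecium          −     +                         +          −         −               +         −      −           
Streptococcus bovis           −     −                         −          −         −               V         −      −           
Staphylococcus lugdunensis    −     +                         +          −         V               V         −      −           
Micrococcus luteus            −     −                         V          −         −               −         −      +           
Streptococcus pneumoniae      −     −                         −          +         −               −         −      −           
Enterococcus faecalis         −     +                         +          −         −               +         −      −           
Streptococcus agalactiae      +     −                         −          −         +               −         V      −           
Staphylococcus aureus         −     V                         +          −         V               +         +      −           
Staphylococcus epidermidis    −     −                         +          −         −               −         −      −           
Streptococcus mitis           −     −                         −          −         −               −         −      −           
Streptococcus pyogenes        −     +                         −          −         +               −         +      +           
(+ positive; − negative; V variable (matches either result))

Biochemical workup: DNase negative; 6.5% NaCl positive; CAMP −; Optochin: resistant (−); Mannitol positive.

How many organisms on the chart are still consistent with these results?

4

Mannitol +: excludes 6 organisms — 6 left.
CAMP −: all 6 remaining candidates are consistent.
DNase −: excludes Staphylococcus aureus — 5 left.
Optochin −: all 5 remaining candidates are consistent.
6.5% NaCl +: excludes Streptococcus bovis — 4 left.
Still consistent: Enterococcus faecalis, Enterococcus faecium, Staphylococcus lugdunensis, Staphylococcus saprophyticus.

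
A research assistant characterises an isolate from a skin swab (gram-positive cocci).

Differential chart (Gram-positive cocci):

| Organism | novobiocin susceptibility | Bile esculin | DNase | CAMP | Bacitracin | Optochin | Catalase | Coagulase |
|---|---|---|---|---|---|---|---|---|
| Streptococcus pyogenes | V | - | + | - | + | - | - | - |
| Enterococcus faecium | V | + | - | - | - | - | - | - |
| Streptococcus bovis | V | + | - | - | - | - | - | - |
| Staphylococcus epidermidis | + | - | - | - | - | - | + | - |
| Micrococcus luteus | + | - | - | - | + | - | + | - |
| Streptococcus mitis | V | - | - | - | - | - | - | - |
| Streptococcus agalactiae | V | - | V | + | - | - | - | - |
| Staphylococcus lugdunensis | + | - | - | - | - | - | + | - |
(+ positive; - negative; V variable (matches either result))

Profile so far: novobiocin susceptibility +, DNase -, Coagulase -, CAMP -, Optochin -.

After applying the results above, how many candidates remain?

6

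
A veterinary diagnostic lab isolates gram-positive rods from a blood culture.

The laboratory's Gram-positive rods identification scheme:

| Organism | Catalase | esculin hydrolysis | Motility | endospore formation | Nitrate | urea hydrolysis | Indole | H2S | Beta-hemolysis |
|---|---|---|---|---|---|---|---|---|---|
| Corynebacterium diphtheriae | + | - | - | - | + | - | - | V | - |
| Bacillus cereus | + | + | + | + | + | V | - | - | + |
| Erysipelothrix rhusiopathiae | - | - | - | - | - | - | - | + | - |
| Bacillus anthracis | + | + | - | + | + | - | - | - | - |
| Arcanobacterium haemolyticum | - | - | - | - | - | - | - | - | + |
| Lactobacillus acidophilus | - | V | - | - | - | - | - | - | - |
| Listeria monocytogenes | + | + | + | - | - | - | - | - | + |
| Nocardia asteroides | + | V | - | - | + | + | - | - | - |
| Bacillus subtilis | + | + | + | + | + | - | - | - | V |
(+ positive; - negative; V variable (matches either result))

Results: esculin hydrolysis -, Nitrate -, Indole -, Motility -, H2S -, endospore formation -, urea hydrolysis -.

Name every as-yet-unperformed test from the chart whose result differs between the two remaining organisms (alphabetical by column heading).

endospore formation -: excludes Bacillus cereus, Bacillus anthracis, Bacillus subtilis — 6 left.
esculin hydrolysis -: excludes Listeria monocytogenes — 5 left.
urea hydrolysis -: excludes Nocardia asteroides — 4 left.
H2S -: excludes Erysipelothrix rhusiopathiae — 3 left.
Indole -: all 3 remaining candidates are consistent.
Motility -: all 3 remaining candidates are consistent.
Nitrate -: excludes Corynebacterium diphtheriae — 2 left.
Two candidates remain: Arcanobacterium haemolyticum and Lactobacillus acidophilus.
  Catalase: - vs - — same for both, does not separate.
  Beta-hemolysis: Arcanobacterium haemolyticum +, Lactobacillus acidophilus - — discriminates.

Beta-hemolysis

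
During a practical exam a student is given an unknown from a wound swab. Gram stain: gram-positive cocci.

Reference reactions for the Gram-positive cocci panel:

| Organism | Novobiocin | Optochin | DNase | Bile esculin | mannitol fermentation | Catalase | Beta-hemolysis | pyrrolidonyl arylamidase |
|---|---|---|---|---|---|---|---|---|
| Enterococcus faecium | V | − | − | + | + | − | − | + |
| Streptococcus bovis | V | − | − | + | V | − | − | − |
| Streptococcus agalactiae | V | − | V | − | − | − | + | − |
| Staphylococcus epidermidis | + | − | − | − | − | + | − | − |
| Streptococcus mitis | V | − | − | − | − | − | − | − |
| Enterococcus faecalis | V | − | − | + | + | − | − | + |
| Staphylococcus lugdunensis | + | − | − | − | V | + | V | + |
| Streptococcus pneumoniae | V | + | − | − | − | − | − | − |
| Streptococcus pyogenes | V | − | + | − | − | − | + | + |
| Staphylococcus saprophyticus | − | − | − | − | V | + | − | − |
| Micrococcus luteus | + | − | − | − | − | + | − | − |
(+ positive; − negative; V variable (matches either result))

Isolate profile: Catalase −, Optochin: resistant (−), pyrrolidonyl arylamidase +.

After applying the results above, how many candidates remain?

3

Optochin −: excludes Streptococcus pneumoniae — 10 left.
Catalase −: excludes Staphylococcus epidermidis, Staphylococcus lugdunensis, Staphylococcus saprophyticus, Micrococcus luteus — 6 left.
pyrrolidonyl arylamidase +: excludes Streptococcus bovis, Streptococcus agalactiae, Streptococcus mitis — 3 left.
Still consistent: Enterococcus faecalis, Enterococcus faecium, Streptococcus pyogenes.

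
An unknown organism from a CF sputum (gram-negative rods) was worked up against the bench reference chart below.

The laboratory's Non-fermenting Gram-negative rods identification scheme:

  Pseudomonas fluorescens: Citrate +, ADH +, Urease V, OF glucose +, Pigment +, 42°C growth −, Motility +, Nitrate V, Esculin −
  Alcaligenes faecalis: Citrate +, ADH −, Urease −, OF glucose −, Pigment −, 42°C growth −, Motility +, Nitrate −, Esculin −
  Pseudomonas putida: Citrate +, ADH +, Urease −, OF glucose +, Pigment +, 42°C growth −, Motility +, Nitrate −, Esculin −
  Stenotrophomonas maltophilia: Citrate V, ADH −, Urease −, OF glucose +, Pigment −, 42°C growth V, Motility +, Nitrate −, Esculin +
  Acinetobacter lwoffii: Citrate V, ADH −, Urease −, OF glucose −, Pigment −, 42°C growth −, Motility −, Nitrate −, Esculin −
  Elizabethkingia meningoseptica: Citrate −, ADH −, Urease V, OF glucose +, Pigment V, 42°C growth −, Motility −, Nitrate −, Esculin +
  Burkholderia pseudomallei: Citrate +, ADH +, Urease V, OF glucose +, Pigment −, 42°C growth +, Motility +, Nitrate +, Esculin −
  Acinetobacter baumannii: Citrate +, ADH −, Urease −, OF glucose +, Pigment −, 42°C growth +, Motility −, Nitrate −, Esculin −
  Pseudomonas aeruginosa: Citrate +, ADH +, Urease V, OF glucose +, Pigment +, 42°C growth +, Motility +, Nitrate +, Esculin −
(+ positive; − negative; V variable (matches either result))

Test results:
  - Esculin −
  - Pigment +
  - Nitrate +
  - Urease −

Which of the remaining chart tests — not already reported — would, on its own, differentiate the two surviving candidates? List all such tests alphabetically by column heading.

42°C growth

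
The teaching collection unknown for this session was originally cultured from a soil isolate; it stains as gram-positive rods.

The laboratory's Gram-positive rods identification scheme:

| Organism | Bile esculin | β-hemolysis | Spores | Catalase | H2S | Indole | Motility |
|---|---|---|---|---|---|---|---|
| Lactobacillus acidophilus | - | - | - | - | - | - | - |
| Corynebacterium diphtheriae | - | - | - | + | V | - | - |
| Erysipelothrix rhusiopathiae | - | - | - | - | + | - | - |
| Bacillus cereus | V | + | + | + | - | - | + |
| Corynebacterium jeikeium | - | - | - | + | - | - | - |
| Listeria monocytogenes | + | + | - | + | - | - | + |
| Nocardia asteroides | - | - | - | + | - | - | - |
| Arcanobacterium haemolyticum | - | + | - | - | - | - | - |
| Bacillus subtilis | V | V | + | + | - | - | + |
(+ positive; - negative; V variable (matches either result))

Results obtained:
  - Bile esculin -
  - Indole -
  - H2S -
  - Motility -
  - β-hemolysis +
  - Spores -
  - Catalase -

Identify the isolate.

Spores -: excludes Bacillus cereus, Bacillus subtilis — 7 left.
Indole -: all 7 remaining candidates are consistent.
β-hemolysis +: excludes 5 organisms — 2 left.
H2S -: all 2 remaining candidates are consistent.
Bile esculin -: excludes Listeria monocytogenes — 1 left.
Catalase -: the one remaining candidate is consistent.
Motility -: the one remaining candidate is consistent.

Arcanobacterium haemolyticum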